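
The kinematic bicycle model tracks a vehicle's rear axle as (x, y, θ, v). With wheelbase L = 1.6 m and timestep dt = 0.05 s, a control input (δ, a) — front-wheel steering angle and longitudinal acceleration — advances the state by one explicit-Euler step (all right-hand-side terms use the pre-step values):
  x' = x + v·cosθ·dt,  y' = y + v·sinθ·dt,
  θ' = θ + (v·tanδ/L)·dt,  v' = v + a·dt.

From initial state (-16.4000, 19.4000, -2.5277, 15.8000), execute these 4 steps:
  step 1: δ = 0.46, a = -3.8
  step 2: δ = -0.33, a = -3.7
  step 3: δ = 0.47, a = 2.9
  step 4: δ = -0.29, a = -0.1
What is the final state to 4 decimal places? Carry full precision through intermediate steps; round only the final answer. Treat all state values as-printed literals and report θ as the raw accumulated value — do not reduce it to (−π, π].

(-18.6115, 17.2354, -2.3505, 15.5650)

after step 1 (δ=0.46, a=-3.8): (-17.045755, 18.944918, -2.283072, 15.610000)
after step 2 (δ=-0.33, a=-3.7): (-17.555857, 18.354176, -2.450160, 15.425000)
after step 3 (δ=0.47, a=2.9): (-18.149977, 17.862395, -2.205305, 15.570000)
after step 4 (δ=-0.29, a=-0.1): (-18.611457, 17.235419, -2.350501, 15.565000)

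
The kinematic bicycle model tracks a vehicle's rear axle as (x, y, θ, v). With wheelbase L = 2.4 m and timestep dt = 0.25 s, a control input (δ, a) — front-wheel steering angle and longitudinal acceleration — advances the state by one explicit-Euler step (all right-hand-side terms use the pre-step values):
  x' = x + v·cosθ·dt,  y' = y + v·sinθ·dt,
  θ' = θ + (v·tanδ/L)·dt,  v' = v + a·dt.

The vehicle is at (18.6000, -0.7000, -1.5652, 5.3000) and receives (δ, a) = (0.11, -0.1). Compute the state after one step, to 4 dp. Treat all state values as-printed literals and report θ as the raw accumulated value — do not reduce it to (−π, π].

x' = 18.6000 + 5.3000·cos(-1.5652)·0.25 = 18.6074
y' = -0.7000 + 5.3000·sin(-1.5652)·0.25 = -2.0250
θ' = -1.5652 + (5.3000/2.4)·tan(0.11)·0.25 = -1.5042
v' = 5.3000 − 0.1000·0.25 = 5.2750

(18.6074, -2.0250, -1.5042, 5.2750)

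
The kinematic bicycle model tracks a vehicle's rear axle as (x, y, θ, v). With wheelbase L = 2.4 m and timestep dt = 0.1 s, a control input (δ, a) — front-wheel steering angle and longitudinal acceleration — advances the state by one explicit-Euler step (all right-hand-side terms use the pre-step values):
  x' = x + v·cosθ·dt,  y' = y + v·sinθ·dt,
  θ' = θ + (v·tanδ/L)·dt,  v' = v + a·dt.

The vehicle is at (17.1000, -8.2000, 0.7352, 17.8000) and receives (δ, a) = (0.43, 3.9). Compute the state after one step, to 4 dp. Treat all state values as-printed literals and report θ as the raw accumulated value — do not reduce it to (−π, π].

(18.4202, -7.0061, 1.0753, 18.1900)

x' = 17.1000 + 17.8000·cos(0.7352)·0.1 = 18.4202
y' = -8.2000 + 17.8000·sin(0.7352)·0.1 = -7.0061
θ' = 0.7352 + (17.8000/2.4)·tan(0.43)·0.1 = 1.0753
v' = 17.8000 + 3.9000·0.1 = 18.1900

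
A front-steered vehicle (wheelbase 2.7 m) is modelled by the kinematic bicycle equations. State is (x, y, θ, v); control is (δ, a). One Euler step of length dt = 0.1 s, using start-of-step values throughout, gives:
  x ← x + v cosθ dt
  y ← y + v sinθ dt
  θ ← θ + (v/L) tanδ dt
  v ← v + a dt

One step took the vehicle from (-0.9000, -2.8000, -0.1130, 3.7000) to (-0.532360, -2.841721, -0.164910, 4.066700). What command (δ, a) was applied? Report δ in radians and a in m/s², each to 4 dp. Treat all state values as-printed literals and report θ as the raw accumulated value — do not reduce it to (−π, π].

δ = -0.3621, a = 3.6670

a = (v'−v)/dt = (0.366700)/0.1 = 3.6670
Δθ = θ'−θ = -0.051910;  (v·dt/L) = 3.7000·0.1/2.7 = 0.137037
tan δ = Δθ·L/(v·dt) = -0.378803  →  δ = -0.3621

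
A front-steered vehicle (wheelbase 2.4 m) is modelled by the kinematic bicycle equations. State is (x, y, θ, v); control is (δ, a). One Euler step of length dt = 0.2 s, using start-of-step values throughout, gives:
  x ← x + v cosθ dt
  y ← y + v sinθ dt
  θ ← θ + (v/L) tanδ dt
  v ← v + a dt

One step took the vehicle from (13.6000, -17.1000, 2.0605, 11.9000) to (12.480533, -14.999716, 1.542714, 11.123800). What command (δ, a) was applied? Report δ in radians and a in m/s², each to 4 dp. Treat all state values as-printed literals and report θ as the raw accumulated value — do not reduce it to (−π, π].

a = (v'−v)/dt = (-0.776200)/0.2 = -3.8810
Δθ = θ'−θ = -0.517786;  (v·dt/L) = 11.9000·0.2/2.4 = 0.991667
tan δ = Δθ·L/(v·dt) = -0.522137  →  δ = -0.4812

δ = -0.4812, a = -3.8810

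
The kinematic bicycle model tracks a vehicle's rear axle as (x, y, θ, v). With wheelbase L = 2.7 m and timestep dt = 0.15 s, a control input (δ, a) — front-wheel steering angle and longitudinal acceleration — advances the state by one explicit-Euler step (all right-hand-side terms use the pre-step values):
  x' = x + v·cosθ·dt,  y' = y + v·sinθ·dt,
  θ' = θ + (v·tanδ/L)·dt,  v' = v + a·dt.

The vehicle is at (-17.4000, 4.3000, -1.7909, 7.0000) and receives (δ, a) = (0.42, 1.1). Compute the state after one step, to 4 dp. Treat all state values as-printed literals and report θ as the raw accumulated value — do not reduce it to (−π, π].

x' = -17.4000 + 7.0000·cos(-1.7909)·0.15 = -17.6292
y' = 4.3000 + 7.0000·sin(-1.7909)·0.15 = 3.2753
θ' = -1.7909 + (7.0000/2.7)·tan(0.42)·0.15 = -1.6172
v' = 7.0000 + 1.1000·0.15 = 7.1650

(-17.6292, 3.2753, -1.6172, 7.1650)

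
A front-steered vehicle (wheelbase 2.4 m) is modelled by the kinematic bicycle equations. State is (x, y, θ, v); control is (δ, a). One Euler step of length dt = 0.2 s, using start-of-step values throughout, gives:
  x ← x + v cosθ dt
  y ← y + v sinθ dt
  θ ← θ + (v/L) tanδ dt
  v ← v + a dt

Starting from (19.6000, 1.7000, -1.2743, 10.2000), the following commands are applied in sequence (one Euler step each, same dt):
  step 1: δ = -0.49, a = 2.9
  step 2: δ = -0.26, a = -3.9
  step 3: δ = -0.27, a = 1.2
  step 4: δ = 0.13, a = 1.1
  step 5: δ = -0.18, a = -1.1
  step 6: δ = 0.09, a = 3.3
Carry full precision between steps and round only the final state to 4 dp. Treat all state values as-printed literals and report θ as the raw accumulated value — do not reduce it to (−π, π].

(15.5795, -9.3064, -2.1673, 10.9000)

after step 1 (δ=-0.49, a=2.9): (20.196029, -0.250987, -1.727680, 10.780000)
after step 2 (δ=-0.26, a=-3.9): (19.859174, -2.380509, -1.966656, 10.000000)
after step 3 (δ=-0.27, a=1.2): (19.087971, -4.225840, -2.197288, 10.240000)
after step 4 (δ=0.13, a=1.1): (17.887216, -5.884903, -2.085725, 10.460000)
after step 5 (δ=-0.18, a=-1.1): (16.856963, -7.705629, -2.244342, 10.240000)
after step 6 (δ=0.09, a=3.3): (15.579500, -9.306376, -2.167334, 10.900000)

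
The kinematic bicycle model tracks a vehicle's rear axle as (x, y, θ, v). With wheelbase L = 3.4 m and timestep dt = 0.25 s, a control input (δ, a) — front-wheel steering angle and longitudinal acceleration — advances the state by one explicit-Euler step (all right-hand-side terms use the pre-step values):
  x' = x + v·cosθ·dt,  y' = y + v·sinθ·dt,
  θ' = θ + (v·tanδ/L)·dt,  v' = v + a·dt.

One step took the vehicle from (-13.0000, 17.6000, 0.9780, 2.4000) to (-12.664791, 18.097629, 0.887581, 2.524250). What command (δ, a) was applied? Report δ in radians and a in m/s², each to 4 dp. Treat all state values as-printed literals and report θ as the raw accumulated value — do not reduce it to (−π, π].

δ = -0.4735, a = 0.4970

a = (v'−v)/dt = (0.124250)/0.25 = 0.4970
Δθ = θ'−θ = -0.090419;  (v·dt/L) = 2.4000·0.25/3.4 = 0.176471
tan δ = Δθ·L/(v·dt) = -0.512374  →  δ = -0.4735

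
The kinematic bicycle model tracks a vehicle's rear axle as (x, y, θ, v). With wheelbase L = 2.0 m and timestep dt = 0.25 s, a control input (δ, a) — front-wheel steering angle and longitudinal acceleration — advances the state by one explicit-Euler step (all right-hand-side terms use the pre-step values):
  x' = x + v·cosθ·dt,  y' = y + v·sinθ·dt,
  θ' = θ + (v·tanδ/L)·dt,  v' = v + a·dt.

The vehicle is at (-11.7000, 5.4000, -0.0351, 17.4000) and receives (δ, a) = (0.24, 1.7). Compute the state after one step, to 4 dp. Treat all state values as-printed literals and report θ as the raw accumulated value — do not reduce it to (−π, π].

(-7.3527, 5.2473, 0.4972, 17.8250)

x' = -11.7000 + 17.4000·cos(-0.0351)·0.25 = -7.3527
y' = 5.4000 + 17.4000·sin(-0.0351)·0.25 = 5.2473
θ' = -0.0351 + (17.4000/2.0)·tan(0.24)·0.25 = 0.4972
v' = 17.4000 + 1.7000·0.25 = 17.8250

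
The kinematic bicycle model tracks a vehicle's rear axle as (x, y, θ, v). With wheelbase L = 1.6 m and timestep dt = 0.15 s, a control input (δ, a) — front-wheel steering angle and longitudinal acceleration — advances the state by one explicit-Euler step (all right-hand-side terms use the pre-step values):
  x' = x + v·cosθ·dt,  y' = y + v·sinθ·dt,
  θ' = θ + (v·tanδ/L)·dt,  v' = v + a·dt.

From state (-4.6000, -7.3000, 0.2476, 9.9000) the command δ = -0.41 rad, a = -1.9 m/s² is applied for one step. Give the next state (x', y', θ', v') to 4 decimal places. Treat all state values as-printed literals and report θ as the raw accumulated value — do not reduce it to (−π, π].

(-3.1603, -6.9361, -0.1558, 9.6150)

x' = -4.6000 + 9.9000·cos(0.2476)·0.15 = -3.1603
y' = -7.3000 + 9.9000·sin(0.2476)·0.15 = -6.9361
θ' = 0.2476 + (9.9000/1.6)·tan(-0.41)·0.15 = -0.1558
v' = 9.9000 − 1.9000·0.15 = 9.6150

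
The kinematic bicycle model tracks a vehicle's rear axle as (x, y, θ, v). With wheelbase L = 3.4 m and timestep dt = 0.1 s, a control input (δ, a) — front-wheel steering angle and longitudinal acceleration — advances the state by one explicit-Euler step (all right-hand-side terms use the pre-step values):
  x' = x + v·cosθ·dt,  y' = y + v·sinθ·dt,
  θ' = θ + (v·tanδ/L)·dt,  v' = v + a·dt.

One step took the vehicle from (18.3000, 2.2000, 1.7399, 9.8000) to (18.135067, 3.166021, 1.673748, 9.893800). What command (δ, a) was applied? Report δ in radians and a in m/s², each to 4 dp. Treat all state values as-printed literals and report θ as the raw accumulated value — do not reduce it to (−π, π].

δ = -0.2256, a = 0.9380

a = (v'−v)/dt = (0.093800)/0.1 = 0.9380
Δθ = θ'−θ = -0.066152;  (v·dt/L) = 9.8000·0.1/3.4 = 0.288235
tan δ = Δθ·L/(v·dt) = -0.229507  →  δ = -0.2256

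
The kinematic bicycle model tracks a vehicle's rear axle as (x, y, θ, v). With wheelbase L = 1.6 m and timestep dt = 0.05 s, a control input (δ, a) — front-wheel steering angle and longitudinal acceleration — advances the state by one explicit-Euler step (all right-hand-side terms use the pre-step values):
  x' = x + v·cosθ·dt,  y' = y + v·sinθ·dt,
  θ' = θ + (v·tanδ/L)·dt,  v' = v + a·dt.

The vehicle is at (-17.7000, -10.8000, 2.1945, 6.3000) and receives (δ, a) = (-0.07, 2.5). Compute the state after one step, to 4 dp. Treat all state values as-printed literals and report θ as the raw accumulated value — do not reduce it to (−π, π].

x' = -17.7000 + 6.3000·cos(2.1945)·0.05 = -17.8840
y' = -10.8000 + 6.3000·sin(2.1945)·0.05 = -10.5443
θ' = 2.1945 + (6.3000/1.6)·tan(-0.07)·0.05 = 2.1807
v' = 6.3000 + 2.5000·0.05 = 6.4250

(-17.8840, -10.5443, 2.1807, 6.4250)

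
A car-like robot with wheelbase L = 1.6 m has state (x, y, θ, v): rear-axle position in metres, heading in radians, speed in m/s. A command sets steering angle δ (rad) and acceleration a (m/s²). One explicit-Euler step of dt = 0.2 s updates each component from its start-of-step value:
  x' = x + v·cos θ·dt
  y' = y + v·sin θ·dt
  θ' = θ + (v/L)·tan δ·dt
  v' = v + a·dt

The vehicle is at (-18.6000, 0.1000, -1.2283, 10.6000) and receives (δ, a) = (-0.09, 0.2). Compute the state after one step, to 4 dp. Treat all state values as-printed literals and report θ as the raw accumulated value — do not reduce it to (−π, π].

(-17.8880, -1.8969, -1.3479, 10.6400)

x' = -18.6000 + 10.6000·cos(-1.2283)·0.2 = -17.8880
y' = 0.1000 + 10.6000·sin(-1.2283)·0.2 = -1.8969
θ' = -1.2283 + (10.6000/1.6)·tan(-0.09)·0.2 = -1.3479
v' = 10.6000 + 0.2000·0.2 = 10.6400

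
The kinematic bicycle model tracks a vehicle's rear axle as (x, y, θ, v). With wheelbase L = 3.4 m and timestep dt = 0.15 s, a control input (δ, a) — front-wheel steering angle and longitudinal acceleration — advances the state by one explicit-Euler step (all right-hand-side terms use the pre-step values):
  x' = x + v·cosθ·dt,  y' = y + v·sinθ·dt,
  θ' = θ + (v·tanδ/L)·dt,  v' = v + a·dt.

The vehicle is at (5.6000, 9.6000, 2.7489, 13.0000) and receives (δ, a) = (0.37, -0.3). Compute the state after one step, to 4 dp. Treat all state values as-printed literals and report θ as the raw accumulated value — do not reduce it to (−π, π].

x' = 5.6000 + 13.0000·cos(2.7489)·0.15 = 3.7984
y' = 9.6000 + 13.0000·sin(2.7489)·0.15 = 10.3462
θ' = 2.7489 + (13.0000/3.4)·tan(0.37)·0.15 = 2.9714
v' = 13.0000 − 0.3000·0.15 = 12.9550

(3.7984, 10.3462, 2.9714, 12.9550)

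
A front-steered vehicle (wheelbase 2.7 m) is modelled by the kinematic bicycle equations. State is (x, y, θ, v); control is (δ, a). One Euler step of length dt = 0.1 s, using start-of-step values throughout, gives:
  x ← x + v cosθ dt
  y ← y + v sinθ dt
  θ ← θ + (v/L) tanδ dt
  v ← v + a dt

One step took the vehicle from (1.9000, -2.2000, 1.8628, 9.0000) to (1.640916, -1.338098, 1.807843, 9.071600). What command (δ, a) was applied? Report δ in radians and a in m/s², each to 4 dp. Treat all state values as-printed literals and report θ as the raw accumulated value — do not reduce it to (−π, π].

δ = -0.1634, a = 0.7160

a = (v'−v)/dt = (0.071600)/0.1 = 0.7160
Δθ = θ'−θ = -0.054957;  (v·dt/L) = 9.0000·0.1/2.7 = 0.333333
tan δ = Δθ·L/(v·dt) = -0.164871  →  δ = -0.1634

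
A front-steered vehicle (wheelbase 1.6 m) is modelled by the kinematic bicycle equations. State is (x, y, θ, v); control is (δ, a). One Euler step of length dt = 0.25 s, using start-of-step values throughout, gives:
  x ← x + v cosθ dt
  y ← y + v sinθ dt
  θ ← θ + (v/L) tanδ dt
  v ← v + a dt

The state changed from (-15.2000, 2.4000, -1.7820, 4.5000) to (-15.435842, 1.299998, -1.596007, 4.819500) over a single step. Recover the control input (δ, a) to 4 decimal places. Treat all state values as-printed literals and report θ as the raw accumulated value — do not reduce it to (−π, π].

a = (v'−v)/dt = (0.319500)/0.25 = 1.2780
Δθ = θ'−θ = 0.185993;  (v·dt/L) = 4.5000·0.25/1.6 = 0.703125
tan δ = Δθ·L/(v·dt) = 0.264523  →  δ = 0.2586

δ = 0.2586, a = 1.2780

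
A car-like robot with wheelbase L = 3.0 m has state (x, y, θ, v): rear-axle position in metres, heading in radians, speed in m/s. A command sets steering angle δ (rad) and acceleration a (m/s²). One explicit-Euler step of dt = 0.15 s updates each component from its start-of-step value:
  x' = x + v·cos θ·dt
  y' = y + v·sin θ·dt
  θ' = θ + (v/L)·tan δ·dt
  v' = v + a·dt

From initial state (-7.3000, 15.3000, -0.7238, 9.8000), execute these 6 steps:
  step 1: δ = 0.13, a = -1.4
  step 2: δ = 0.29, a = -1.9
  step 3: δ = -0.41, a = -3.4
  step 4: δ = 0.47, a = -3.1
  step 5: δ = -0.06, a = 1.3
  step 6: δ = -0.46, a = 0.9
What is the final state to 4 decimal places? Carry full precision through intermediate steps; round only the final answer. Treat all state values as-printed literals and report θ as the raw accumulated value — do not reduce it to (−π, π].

(-0.6469, 10.6566, -0.7317, 8.6600)

after step 1 (δ=0.13, a=-1.4): (-6.198537, 14.326512, -0.659739, 9.590000)
after step 2 (δ=0.29, a=-1.9): (-5.061903, 13.444840, -0.516650, 9.305000)
after step 3 (δ=-0.41, a=-3.4): (-3.848327, 12.755382, -0.718862, 8.795000)
after step 4 (δ=0.47, a=-3.1): (-2.855518, 11.886618, -0.495484, 8.330000)
after step 5 (δ=-0.06, a=1.3): (-1.756285, 11.292534, -0.520504, 8.525000)
after step 6 (δ=-0.46, a=0.9): (-0.646881, 10.656589, -0.731689, 8.660000)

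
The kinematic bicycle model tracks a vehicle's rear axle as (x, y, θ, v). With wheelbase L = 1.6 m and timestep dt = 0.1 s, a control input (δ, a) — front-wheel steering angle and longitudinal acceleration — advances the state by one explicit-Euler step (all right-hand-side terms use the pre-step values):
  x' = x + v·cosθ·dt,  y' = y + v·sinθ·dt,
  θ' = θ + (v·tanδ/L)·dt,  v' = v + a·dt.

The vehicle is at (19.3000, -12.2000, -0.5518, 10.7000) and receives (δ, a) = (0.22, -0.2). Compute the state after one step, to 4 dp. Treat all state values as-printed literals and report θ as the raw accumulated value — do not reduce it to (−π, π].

x' = 19.3000 + 10.7000·cos(-0.5518)·0.1 = 20.2112
y' = -12.2000 + 10.7000·sin(-0.5518)·0.1 = -12.7609
θ' = -0.5518 + (10.7000/1.6)·tan(0.22)·0.1 = -0.4023
v' = 10.7000 − 0.2000·0.1 = 10.6800

(20.2112, -12.7609, -0.4023, 10.6800)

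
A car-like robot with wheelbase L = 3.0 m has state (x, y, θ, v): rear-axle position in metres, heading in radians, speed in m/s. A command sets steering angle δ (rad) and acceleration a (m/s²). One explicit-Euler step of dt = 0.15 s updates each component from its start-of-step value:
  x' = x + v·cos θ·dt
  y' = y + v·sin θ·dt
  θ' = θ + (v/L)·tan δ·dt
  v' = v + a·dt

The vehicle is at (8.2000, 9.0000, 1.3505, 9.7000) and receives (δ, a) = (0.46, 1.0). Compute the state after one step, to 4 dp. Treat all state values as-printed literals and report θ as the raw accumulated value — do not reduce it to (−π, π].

x' = 8.2000 + 9.7000·cos(1.3505)·0.15 = 8.5179
y' = 9.0000 + 9.7000·sin(1.3505)·0.15 = 10.4198
θ' = 1.3505 + (9.7000/3.0)·tan(0.46)·0.15 = 1.5908
v' = 9.7000 + 1.0000·0.15 = 9.8500

(8.5179, 10.4198, 1.5908, 9.8500)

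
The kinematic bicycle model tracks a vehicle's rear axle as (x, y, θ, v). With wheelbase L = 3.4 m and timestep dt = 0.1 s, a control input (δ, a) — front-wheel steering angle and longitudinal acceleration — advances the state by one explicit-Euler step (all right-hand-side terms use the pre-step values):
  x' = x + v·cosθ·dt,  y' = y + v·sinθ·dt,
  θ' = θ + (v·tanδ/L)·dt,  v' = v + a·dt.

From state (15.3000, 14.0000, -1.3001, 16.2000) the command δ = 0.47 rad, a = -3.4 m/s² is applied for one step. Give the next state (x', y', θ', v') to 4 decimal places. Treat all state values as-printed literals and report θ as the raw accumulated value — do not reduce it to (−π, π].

(15.7332, 12.4390, -1.0581, 15.8600)

x' = 15.3000 + 16.2000·cos(-1.3001)·0.1 = 15.7332
y' = 14.0000 + 16.2000·sin(-1.3001)·0.1 = 12.4390
θ' = -1.3001 + (16.2000/3.4)·tan(0.47)·0.1 = -1.0581
v' = 16.2000 − 3.4000·0.1 = 15.8600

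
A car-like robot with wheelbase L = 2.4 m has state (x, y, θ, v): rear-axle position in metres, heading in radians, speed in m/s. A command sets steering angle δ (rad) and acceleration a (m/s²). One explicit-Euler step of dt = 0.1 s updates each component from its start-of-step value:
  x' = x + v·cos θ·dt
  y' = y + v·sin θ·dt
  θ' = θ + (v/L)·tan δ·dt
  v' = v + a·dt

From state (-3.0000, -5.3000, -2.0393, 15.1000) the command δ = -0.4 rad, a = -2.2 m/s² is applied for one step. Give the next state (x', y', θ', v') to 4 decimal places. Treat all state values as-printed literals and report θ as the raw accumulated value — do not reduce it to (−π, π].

(-3.6818, -6.6473, -2.3053, 14.8800)

x' = -3.0000 + 15.1000·cos(-2.0393)·0.1 = -3.6818
y' = -5.3000 + 15.1000·sin(-2.0393)·0.1 = -6.6473
θ' = -2.0393 + (15.1000/2.4)·tan(-0.4)·0.1 = -2.3053
v' = 15.1000 − 2.2000·0.1 = 14.8800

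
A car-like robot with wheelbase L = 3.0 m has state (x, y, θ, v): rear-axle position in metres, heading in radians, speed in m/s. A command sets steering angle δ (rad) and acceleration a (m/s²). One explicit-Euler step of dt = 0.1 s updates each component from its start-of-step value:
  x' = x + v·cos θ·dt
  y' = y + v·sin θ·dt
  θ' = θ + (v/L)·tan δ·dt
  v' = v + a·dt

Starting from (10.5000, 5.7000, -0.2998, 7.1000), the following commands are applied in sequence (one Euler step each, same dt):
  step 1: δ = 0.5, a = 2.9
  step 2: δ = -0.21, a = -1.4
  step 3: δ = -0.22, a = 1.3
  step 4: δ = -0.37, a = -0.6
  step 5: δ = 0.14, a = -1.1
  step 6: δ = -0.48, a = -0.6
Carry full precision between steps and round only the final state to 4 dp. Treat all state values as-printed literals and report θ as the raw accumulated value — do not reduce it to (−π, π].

after step 1 (δ=0.5, a=2.9): (11.178331, 5.490316, -0.170508, 7.390000)
after step 2 (δ=-0.21, a=-1.4): (11.906614, 5.364920, -0.223012, 7.250000)
after step 3 (δ=-0.22, a=1.3): (12.613660, 5.204573, -0.277054, 7.380000)
after step 4 (δ=-0.37, a=-0.6): (13.323517, 5.002713, -0.372468, 7.320000)
after step 5 (δ=0.14, a=-1.1): (14.005325, 4.736327, -0.338083, 7.210000)
after step 6 (δ=-0.48, a=-0.6): (14.685511, 4.497186, -0.463203, 7.150000)

(14.6855, 4.4972, -0.4632, 7.1500)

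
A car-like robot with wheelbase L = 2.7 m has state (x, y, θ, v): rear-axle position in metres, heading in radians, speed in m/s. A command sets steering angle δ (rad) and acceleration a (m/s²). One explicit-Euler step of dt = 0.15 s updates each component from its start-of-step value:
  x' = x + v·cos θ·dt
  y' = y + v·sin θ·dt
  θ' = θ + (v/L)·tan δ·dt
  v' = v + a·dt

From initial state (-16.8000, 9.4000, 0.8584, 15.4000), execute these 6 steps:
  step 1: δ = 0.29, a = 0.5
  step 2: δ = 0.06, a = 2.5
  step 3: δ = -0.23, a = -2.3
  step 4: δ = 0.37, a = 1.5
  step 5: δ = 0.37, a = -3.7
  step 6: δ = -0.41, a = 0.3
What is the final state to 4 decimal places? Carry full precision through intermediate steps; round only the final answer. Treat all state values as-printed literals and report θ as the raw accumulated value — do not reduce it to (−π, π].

after step 1 (δ=0.29, a=0.5): (-15.290070, 11.148203, 1.113709, 15.475000)
after step 2 (δ=0.06, a=2.5): (-14.265618, 13.231157, 1.165354, 15.850000)
after step 3 (δ=-0.23, a=-2.3): (-13.327872, 15.415908, 0.959178, 15.505000)
after step 4 (δ=0.37, a=1.5): (-11.992442, 17.320046, 1.293279, 15.730000)
after step 5 (δ=0.37, a=-3.7): (-11.346012, 19.589268, 1.632228, 15.175000)
after step 6 (δ=-0.41, a=0.3): (-11.485758, 21.861224, 1.265810, 15.220000)

(-11.4858, 21.8612, 1.2658, 15.2200)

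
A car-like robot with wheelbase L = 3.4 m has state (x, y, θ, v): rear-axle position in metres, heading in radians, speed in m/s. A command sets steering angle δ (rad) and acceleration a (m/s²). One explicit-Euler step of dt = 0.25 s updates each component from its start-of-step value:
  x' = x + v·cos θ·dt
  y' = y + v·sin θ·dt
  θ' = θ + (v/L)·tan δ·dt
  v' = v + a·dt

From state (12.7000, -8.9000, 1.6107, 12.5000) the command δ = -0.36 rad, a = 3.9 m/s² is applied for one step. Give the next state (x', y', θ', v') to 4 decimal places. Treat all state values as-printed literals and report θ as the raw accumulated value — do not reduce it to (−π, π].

x' = 12.7000 + 12.5000·cos(1.6107)·0.25 = 12.5753
y' = -8.9000 + 12.5000·sin(1.6107)·0.25 = -5.7775
θ' = 1.6107 + (12.5000/3.4)·tan(-0.36)·0.25 = 1.2647
v' = 12.5000 + 3.9000·0.25 = 13.4750

(12.5753, -5.7775, 1.2647, 13.4750)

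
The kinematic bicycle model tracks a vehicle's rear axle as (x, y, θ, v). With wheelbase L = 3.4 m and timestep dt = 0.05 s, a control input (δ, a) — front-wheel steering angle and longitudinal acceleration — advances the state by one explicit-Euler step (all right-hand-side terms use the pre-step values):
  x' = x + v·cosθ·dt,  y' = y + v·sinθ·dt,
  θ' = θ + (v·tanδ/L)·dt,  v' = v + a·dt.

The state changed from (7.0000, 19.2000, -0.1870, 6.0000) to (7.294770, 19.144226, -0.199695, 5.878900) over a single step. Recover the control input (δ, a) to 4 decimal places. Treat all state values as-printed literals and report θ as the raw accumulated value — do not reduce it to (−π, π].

δ = -0.1429, a = -2.4220

a = (v'−v)/dt = (-0.121100)/0.05 = -2.4220
Δθ = θ'−θ = -0.012695;  (v·dt/L) = 6.0000·0.05/3.4 = 0.088235
tan δ = Δθ·L/(v·dt) = -0.143877  →  δ = -0.1429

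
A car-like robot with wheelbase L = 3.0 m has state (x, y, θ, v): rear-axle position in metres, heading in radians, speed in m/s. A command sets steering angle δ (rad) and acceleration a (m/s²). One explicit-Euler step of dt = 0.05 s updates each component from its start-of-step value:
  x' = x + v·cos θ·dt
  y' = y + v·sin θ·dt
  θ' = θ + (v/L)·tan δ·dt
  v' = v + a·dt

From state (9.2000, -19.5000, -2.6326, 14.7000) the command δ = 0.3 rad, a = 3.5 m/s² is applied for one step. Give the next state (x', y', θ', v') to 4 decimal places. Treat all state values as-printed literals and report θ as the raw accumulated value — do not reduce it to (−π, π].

(8.5582, -19.8582, -2.5568, 14.8750)

x' = 9.2000 + 14.7000·cos(-2.6326)·0.05 = 8.5582
y' = -19.5000 + 14.7000·sin(-2.6326)·0.05 = -19.8582
θ' = -2.6326 + (14.7000/3.0)·tan(0.3)·0.05 = -2.5568
v' = 14.7000 + 3.5000·0.05 = 14.8750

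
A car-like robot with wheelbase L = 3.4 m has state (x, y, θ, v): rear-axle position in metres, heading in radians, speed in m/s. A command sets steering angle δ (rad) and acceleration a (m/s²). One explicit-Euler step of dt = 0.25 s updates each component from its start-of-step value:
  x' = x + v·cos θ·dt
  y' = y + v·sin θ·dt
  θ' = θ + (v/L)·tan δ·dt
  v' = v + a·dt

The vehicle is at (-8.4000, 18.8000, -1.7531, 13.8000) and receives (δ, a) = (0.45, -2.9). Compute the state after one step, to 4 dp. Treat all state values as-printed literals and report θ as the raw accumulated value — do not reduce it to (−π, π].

(-9.0255, 15.4072, -1.2629, 13.0750)

x' = -8.4000 + 13.8000·cos(-1.7531)·0.25 = -9.0255
y' = 18.8000 + 13.8000·sin(-1.7531)·0.25 = 15.4072
θ' = -1.7531 + (13.8000/3.4)·tan(0.45)·0.25 = -1.2629
v' = 13.8000 − 2.9000·0.25 = 13.0750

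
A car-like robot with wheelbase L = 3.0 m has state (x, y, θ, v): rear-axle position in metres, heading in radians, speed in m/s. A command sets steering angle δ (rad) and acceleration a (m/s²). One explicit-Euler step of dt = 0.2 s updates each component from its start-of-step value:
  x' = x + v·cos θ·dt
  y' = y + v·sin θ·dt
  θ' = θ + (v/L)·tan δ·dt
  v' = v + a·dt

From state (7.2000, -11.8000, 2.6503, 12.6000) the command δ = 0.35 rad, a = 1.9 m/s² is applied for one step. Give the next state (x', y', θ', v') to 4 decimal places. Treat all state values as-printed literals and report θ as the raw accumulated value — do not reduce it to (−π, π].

(4.9781, -10.6111, 2.9569, 12.9800)

x' = 7.2000 + 12.6000·cos(2.6503)·0.2 = 4.9781
y' = -11.8000 + 12.6000·sin(2.6503)·0.2 = -10.6111
θ' = 2.6503 + (12.6000/3.0)·tan(0.35)·0.2 = 2.9569
v' = 12.6000 + 1.9000·0.2 = 12.9800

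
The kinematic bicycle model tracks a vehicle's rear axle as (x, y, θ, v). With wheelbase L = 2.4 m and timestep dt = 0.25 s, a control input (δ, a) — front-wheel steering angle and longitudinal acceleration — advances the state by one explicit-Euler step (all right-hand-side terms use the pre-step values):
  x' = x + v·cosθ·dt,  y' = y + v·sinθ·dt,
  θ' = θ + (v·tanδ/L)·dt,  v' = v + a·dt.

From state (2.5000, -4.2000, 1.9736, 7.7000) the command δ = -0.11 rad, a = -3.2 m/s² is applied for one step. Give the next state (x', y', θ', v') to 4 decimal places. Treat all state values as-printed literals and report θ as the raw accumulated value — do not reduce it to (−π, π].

(1.7454, -2.4291, 1.8850, 6.9000)

x' = 2.5000 + 7.7000·cos(1.9736)·0.25 = 1.7454
y' = -4.2000 + 7.7000·sin(1.9736)·0.25 = -2.4291
θ' = 1.9736 + (7.7000/2.4)·tan(-0.11)·0.25 = 1.8850
v' = 7.7000 − 3.2000·0.25 = 6.9000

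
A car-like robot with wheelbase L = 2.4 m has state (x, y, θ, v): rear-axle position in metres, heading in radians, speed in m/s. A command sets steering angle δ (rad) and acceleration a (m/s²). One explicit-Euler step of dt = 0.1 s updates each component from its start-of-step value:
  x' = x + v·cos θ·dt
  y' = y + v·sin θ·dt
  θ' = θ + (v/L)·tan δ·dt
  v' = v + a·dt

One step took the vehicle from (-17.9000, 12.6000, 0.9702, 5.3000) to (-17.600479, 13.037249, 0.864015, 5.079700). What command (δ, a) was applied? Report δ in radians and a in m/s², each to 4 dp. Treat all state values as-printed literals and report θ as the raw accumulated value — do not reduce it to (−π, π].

a = (v'−v)/dt = (-0.220300)/0.1 = -2.2030
Δθ = θ'−θ = -0.106185;  (v·dt/L) = 5.3000·0.1/2.4 = 0.220833
tan δ = Δθ·L/(v·dt) = -0.480838  →  δ = -0.4482

δ = -0.4482, a = -2.2030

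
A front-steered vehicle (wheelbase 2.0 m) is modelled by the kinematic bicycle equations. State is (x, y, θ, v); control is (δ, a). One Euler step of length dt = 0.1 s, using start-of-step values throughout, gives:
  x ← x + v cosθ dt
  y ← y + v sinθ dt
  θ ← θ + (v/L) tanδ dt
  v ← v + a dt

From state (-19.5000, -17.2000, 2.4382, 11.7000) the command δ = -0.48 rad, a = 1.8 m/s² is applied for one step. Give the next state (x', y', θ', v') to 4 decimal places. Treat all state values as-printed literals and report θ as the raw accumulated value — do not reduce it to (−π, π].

x' = -19.5000 + 11.7000·cos(2.4382)·0.1 = -20.3923
y' = -17.2000 + 11.7000·sin(2.4382)·0.1 = -16.4432
θ' = 2.4382 + (11.7000/2.0)·tan(-0.48)·0.1 = 2.1336
v' = 11.7000 + 1.8000·0.1 = 11.8800

(-20.3923, -16.4432, 2.1336, 11.8800)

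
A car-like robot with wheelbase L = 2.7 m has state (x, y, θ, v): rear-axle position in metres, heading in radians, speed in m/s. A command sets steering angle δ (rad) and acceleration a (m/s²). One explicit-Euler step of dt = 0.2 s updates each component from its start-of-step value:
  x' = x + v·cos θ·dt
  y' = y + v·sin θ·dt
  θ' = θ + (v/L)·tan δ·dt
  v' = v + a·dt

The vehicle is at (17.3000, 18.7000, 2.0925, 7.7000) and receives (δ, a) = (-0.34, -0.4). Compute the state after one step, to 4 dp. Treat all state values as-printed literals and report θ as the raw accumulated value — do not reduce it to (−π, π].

x' = 17.3000 + 7.7000·cos(2.0925)·0.2 = 16.5325
y' = 18.7000 + 7.7000·sin(2.0925)·0.2 = 20.0351
θ' = 2.0925 + (7.7000/2.7)·tan(-0.34)·0.2 = 1.8907
v' = 7.7000 − 0.4000·0.2 = 7.6200

(16.5325, 20.0351, 1.8907, 7.6200)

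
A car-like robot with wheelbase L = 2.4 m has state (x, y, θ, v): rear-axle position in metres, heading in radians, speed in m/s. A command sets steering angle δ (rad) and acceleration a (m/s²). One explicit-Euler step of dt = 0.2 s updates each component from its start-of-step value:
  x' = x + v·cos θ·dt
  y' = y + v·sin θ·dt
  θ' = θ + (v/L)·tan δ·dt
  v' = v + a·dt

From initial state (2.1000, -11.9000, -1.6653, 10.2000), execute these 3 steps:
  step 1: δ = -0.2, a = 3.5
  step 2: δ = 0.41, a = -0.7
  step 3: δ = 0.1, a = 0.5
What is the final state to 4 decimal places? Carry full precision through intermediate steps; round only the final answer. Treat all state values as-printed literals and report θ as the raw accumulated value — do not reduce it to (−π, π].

after step 1 (δ=-0.2, a=3.5): (1.907499, -13.930897, -1.837604, 10.900000)
after step 2 (δ=0.41, a=-0.7): (1.332736, -16.033764, -1.442814, 10.760000)
after step 3 (δ=0.1, a=0.5): (1.607404, -18.168163, -1.352847, 10.860000)

(1.6074, -18.1682, -1.3528, 10.8600)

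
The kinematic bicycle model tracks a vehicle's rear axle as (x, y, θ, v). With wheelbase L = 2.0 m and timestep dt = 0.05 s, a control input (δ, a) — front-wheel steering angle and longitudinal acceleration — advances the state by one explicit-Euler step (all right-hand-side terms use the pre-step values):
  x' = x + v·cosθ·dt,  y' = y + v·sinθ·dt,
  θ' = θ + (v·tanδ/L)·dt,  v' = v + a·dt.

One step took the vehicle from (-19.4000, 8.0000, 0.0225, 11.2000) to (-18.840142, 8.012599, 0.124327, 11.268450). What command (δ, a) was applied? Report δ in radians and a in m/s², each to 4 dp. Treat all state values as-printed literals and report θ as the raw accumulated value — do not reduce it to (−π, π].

δ = 0.3488, a = 1.3690

a = (v'−v)/dt = (0.068450)/0.05 = 1.3690
Δθ = θ'−θ = 0.101827;  (v·dt/L) = 11.2000·0.05/2.0 = 0.280000
tan δ = Δθ·L/(v·dt) = 0.363668  →  δ = 0.3488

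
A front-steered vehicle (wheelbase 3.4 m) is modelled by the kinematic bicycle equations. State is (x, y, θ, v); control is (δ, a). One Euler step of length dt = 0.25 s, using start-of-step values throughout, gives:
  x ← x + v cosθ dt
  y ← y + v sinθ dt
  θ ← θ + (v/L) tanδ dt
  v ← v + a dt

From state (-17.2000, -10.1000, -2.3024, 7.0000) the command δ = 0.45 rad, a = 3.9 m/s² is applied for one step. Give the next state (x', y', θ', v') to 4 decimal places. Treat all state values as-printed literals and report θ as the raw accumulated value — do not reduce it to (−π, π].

(-18.3691, -11.4022, -2.0538, 7.9750)

x' = -17.2000 + 7.0000·cos(-2.3024)·0.25 = -18.3691
y' = -10.1000 + 7.0000·sin(-2.3024)·0.25 = -11.4022
θ' = -2.3024 + (7.0000/3.4)·tan(0.45)·0.25 = -2.0538
v' = 7.0000 + 3.9000·0.25 = 7.9750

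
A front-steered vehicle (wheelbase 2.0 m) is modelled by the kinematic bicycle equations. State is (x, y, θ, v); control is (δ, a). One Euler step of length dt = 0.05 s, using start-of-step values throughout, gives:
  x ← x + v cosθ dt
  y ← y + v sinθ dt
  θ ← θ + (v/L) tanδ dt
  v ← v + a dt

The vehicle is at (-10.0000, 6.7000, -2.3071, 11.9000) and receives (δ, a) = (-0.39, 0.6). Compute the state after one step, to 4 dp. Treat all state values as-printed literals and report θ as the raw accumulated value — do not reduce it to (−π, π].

(-10.3996, 6.2591, -2.4294, 11.9300)

x' = -10.0000 + 11.9000·cos(-2.3071)·0.05 = -10.3996
y' = 6.7000 + 11.9000·sin(-2.3071)·0.05 = 6.2591
θ' = -2.3071 + (11.9000/2.0)·tan(-0.39)·0.05 = -2.4294
v' = 11.9000 + 0.6000·0.05 = 11.9300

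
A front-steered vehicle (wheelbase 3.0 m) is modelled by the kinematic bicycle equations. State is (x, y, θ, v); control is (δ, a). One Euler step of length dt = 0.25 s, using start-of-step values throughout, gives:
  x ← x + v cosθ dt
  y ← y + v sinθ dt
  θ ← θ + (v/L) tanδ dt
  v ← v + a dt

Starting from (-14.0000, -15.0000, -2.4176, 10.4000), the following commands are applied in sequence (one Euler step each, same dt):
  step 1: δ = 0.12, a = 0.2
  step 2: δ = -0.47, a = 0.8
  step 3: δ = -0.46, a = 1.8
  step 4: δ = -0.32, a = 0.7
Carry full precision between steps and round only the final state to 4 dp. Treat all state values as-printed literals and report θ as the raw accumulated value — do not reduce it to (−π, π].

after step 1 (δ=0.12, a=0.2): (-15.947834, -16.722191, -2.313098, 10.450000)
after step 2 (δ=-0.47, a=0.8): (-17.713847, -18.647380, -2.755452, 10.650000)
after step 3 (δ=-0.46, a=1.8): (-20.180305, -19.650122, -3.195162, 11.100000)
after step 4 (δ=-0.32, a=0.7): (-22.951325, -19.501537, -3.501698, 11.275000)

(-22.9513, -19.5015, -3.5017, 11.2750)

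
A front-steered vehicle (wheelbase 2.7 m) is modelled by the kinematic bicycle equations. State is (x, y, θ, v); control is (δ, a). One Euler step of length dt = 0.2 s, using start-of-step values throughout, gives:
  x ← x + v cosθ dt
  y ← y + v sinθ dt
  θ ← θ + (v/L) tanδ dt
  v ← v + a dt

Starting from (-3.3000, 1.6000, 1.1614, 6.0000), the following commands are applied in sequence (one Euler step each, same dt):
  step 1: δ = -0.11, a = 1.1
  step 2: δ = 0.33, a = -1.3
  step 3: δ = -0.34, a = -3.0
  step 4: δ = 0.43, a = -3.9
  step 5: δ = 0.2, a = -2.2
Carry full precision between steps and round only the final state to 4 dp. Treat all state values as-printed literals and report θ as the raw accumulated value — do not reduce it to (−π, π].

(-1.1973, 6.7986, 1.3648, 4.1400)

after step 1 (δ=-0.11, a=1.1): (-2.822333, 2.700834, 1.112313, 6.220000)
after step 2 (δ=0.33, a=-1.3): (-2.271753, 3.816359, 1.270128, 5.960000)
after step 3 (δ=-0.34, a=-3.0): (-1.918732, 4.954885, 1.113960, 5.360000)
after step 4 (δ=0.43, a=-3.9): (-1.445861, 5.916954, 1.296049, 4.580000)
after step 5 (δ=0.2, a=-2.2): (-1.197347, 6.798598, 1.364821, 4.140000)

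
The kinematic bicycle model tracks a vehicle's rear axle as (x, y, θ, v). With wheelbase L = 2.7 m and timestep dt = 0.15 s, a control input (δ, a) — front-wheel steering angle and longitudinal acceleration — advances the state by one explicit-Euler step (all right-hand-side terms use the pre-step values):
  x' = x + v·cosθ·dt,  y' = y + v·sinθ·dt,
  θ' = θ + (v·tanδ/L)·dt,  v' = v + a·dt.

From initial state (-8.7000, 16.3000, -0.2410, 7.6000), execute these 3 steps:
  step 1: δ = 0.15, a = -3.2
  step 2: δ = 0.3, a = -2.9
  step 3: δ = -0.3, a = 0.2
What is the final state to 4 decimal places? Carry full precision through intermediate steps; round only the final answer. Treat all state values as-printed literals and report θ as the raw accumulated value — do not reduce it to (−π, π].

(-5.5404, 15.7847, -0.1697, 6.7150)

after step 1 (δ=0.15, a=-3.2): (-7.592946, 16.027912, -0.177187, 7.120000)
after step 2 (δ=0.3, a=-2.9): (-6.541668, 15.839664, -0.054828, 6.685000)
after step 3 (δ=-0.3, a=0.2): (-5.540424, 15.784713, -0.169712, 6.715000)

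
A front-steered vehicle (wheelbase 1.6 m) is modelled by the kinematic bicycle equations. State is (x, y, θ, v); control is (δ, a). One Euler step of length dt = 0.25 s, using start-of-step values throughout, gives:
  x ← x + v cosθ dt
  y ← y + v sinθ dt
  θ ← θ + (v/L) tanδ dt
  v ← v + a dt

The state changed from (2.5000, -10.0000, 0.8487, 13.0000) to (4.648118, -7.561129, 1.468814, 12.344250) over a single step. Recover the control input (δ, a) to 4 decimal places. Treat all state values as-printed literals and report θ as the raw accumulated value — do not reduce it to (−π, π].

δ = 0.2963, a = -2.6230

a = (v'−v)/dt = (-0.655750)/0.25 = -2.6230
Δθ = θ'−θ = 0.620114;  (v·dt/L) = 13.0000·0.25/1.6 = 2.031250
tan δ = Δθ·L/(v·dt) = 0.305287  →  δ = 0.2963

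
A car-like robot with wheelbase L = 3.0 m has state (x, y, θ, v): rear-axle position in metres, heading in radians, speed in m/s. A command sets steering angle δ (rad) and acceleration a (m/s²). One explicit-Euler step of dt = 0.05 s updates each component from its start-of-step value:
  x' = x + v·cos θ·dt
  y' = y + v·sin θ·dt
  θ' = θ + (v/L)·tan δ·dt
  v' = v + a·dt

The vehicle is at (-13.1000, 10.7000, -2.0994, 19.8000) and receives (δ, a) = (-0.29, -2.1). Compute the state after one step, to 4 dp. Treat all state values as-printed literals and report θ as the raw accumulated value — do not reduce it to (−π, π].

(-13.5993, 9.8451, -2.1979, 19.6950)

x' = -13.1000 + 19.8000·cos(-2.0994)·0.05 = -13.5993
y' = 10.7000 + 19.8000·sin(-2.0994)·0.05 = 9.8451
θ' = -2.0994 + (19.8000/3.0)·tan(-0.29)·0.05 = -2.1979
v' = 19.8000 − 2.1000·0.05 = 19.6950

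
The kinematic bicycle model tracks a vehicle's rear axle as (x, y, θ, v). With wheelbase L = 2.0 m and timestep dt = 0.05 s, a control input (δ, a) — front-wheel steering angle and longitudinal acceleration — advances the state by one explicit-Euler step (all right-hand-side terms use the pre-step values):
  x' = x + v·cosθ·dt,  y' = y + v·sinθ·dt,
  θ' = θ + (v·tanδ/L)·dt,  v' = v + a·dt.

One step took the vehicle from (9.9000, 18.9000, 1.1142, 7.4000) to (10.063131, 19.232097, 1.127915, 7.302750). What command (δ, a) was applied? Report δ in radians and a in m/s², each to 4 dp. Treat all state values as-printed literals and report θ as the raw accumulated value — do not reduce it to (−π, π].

a = (v'−v)/dt = (-0.097250)/0.05 = -1.9450
Δθ = θ'−θ = 0.013715;  (v·dt/L) = 7.4000·0.05/2.0 = 0.185000
tan δ = Δθ·L/(v·dt) = 0.074135  →  δ = 0.0740

δ = 0.0740, a = -1.9450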